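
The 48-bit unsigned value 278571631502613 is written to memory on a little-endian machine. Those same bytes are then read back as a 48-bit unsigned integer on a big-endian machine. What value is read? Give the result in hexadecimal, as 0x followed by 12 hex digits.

0x15E523035CFD

278571631502613 in 48-bit hexadecimal is 0xFD5C0323E515.
Stored little-endian, the bytes at ascending addresses are 15 E5 23 03 5C FD.
Read back as big-endian, the last byte is least significant, giving 0x15E523035CFD.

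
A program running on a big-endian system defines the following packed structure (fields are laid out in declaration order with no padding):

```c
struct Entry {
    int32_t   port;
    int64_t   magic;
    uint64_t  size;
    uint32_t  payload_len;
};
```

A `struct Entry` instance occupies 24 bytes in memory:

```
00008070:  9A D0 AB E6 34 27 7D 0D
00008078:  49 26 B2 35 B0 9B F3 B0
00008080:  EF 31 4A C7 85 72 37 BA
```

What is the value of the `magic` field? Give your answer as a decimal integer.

3758109910079287861

`magic` follows `port` (4 bytes), so it starts at byte offset 4 and occupies 8 bytes.
Bytes at offsets 4..11: 34 27 7D 0D 49 26 B2 35.
Big-endian stores the most-significant byte at the lowest address.
The bytes are already most-significant first: 0x34277D0D4926B235.
0x34277D0D4926B235 = 3758109910079287861.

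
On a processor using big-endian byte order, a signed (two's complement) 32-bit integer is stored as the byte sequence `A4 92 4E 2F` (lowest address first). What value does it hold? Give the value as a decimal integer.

-1533915601

Big-endian: lowest address holds the most-significant byte.
The bytes are already most-significant first: 0xA4924E2F.
Top bit is set, so as a signed 32-bit value this is 0xA4924E2F − 2^32 = -1533915601.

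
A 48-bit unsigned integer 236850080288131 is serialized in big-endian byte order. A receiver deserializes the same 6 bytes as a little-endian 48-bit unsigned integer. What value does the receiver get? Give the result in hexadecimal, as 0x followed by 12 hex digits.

0x838DE6F469D7

236850080288131 in 48-bit hexadecimal is 0xD769F4E68D83.
Stored big-endian, the bytes at ascending addresses are D7 69 F4 E6 8D 83.
Read back as little-endian, the first byte is least significant, giving 0x838DE6F469D7.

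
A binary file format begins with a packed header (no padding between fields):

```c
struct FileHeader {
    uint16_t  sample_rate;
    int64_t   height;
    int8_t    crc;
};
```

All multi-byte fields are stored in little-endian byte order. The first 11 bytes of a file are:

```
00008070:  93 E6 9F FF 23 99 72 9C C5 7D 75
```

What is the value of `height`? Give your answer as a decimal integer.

9062821841162469279

`height` follows `sample_rate` (2 bytes), so it starts at byte offset 2 and occupies 8 bytes.
Bytes at offsets 2..9: 9F FF 23 99 72 9C C5 7D.
Little-endian stores the least-significant byte at the lowest address.
Reassemble most-significant byte first: 7D C5 9C 72 99 23 FF 9F → 0x7DC59C729923FF9F.
0x7DC59C729923FF9F = 9062821841162469279.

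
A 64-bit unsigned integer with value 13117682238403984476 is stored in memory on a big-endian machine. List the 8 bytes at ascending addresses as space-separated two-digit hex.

13117682238403984476 in hexadecimal, padded to 64 bits, is 0xB60B5E7ED0853C5C.
Split into bytes (most-significant first): B6 0B 5E 7E D0 85 3C 5C.
Big-endian stores the most-significant byte at the lowest address.
So the memory order matches the most-significant-first order: B6 0B 5E 7E D0 85 3C 5C.

B6 0B 5E 7E D0 85 3C 5C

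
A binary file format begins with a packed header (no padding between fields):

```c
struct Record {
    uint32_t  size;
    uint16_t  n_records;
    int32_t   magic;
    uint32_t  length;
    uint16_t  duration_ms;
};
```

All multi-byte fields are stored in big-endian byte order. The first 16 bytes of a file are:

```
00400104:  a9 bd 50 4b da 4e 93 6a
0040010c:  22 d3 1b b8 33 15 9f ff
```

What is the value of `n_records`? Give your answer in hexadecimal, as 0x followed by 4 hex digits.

0xDA4E

`n_records` follows `size` (4 bytes), so it starts at byte offset 4 and occupies 2 bytes.
Bytes at offsets 4..5: DA 4E.
Big-endian: lowest address holds the most-significant byte.
The bytes are already most-significant first: 0xDA4E.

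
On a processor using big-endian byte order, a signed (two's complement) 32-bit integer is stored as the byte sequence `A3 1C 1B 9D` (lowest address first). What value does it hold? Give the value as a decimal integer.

-1558439011

In big-endian order the high byte comes first in memory.
The bytes are already most-significant first: 0xA31C1B9D.
Top bit is set, so as a signed 32-bit value this is 0xA31C1B9D − 2^32 = -1558439011.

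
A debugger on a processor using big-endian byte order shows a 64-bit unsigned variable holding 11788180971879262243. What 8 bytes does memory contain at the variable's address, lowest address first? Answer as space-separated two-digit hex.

11788180971879262243 in hexadecimal, padded to 64 bits, is 0xA398082330E1E823.
Split into bytes (most-significant first): A3 98 08 23 30 E1 E8 23.
Big-endian stores the most-significant byte at the lowest address.
So the memory order matches the most-significant-first order: A3 98 08 23 30 E1 E8 23.

A3 98 08 23 30 E1 E8 23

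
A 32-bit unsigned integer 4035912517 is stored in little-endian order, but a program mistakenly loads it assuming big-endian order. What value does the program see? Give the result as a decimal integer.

4035912517 in 32-bit hexadecimal is 0xF08F2345.
Stored little-endian, the bytes at ascending addresses are 45 23 8F F0.
Read back as big-endian, the last byte is least significant, giving 0x45238FF0.
0x45238FF0 = 1159958512.

1159958512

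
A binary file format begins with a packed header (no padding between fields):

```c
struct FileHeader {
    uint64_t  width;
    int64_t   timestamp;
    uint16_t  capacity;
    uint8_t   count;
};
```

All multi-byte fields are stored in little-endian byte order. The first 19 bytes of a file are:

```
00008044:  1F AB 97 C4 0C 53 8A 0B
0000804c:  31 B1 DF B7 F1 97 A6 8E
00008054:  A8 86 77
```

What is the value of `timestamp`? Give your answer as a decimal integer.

-8167673809762012879

`timestamp` follows `width` (8 bytes), so it starts at byte offset 8 and occupies 8 bytes.
Bytes at offsets 8..15: 31 B1 DF B7 F1 97 A6 8E.
In little-endian order the low byte comes first in memory.
Reassemble most-significant byte first: 8E A6 97 F1 B7 DF B1 31 → 0x8EA697F1B7DFB131.
Top bit is set, so as a signed 64-bit value this is 0x8EA697F1B7DFB131 − 2^64 = -8167673809762012879.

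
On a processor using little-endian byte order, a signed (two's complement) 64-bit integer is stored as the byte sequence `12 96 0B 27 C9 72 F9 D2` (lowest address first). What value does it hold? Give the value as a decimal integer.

-3244435848274668014

Little-endian: lowest address holds the least-significant byte.
Reassemble most-significant byte first: D2 F9 72 C9 27 0B 96 12 → 0xD2F972C9270B9612.
Top bit is set, so as a signed 64-bit value this is 0xD2F972C9270B9612 − 2^64 = -3244435848274668014.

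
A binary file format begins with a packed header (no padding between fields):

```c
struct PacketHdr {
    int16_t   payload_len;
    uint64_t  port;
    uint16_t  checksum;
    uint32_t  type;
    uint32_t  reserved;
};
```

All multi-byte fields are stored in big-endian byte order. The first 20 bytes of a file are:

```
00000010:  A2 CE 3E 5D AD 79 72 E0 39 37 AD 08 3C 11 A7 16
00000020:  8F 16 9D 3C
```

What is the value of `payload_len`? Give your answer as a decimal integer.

-23858

`payload_len` is the first field, at byte offset 0, occupying 2 bytes.
Bytes at offsets 0..1: A2 CE.
In big-endian order the high byte comes first in memory.
The bytes are already most-significant first: 0xA2CE.
Top bit is set, so as a signed 16-bit value this is 0xA2CE − 2^16 = -23858.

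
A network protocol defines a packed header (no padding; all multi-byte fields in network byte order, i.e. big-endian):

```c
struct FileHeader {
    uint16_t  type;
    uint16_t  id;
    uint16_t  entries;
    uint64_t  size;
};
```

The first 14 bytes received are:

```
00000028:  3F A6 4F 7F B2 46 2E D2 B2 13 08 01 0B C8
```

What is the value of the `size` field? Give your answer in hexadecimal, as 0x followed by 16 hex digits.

0x2ED2B21308010BC8

`size` follows `type` (2 B), `id` (2 B), `entries` (2 B), so it starts at offset 2 + 2 + 2 = 6 and occupies 8 bytes.
Bytes at offsets 6..13: 2E D2 B2 13 08 01 0B C8.
Big-endian stores the most-significant byte at the lowest address.
The bytes are already most-significant first: 0x2ED2B21308010BC8.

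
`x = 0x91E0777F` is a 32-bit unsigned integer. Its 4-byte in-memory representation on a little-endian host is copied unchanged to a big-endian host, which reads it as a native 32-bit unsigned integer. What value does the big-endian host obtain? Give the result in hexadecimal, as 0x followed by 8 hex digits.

Stored little-endian, the bytes at ascending addresses are 7F 77 E0 91.
Read back as big-endian, the last byte is least significant, giving 0x7F77E091.

0x7F77E091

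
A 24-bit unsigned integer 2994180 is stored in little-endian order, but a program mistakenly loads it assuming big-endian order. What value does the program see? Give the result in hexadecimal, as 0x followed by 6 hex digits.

2994180 in 24-bit hexadecimal is 0x2DB004.
Stored little-endian, the bytes at ascending addresses are 04 B0 2D.
Read back as big-endian, the last byte is least significant, giving 0x04B02D.

0x04B02D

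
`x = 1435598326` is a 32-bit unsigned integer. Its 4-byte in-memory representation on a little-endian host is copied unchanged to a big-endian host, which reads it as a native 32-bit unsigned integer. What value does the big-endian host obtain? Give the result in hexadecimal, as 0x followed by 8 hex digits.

1435598326 in 32-bit hexadecimal is 0x55917DF6.
Stored little-endian, the bytes at ascending addresses are F6 7D 91 55.
Read back as big-endian, the last byte is least significant, giving 0xF67D9155.

0xF67D9155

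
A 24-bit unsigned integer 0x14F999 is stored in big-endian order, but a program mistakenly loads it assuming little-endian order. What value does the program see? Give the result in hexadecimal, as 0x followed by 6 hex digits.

Stored big-endian, the bytes at ascending addresses are 14 F9 99.
Read back as little-endian, the first byte is least significant, giving 0x99F914.

0x99F914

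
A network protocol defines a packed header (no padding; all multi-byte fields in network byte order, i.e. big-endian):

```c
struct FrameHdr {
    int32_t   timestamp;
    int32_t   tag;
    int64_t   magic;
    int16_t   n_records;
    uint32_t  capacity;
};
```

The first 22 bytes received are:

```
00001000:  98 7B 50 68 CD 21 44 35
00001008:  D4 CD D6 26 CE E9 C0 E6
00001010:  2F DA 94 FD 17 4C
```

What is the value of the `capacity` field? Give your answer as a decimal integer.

2499614540

`capacity` follows `timestamp` (4 B), `tag` (4 B), `magic` (8 B), `n_records` (2 B), so it starts at offset 4 + 4 + 8 + 2 = 18 and occupies 4 bytes.
Bytes at offsets 18..21: 94 FD 17 4C.
Big-endian: lowest address holds the most-significant byte.
The bytes are already most-significant first: 0x94FD174C.
0x94FD174C = 2499614540.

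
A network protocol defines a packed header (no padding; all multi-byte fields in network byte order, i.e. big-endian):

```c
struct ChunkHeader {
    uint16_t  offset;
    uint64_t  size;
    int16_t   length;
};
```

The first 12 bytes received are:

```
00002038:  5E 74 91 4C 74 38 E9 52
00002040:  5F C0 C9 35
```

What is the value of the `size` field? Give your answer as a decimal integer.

10469871021511040960

`size` follows `offset` (2 bytes), so it starts at byte offset 2 and occupies 8 bytes.
Bytes at offsets 2..9: 91 4C 74 38 E9 52 5F C0.
In big-endian order the high byte comes first in memory.
The bytes are already most-significant first: 0x914C7438E9525FC0.
0x914C7438E9525FC0 = 10469871021511040960.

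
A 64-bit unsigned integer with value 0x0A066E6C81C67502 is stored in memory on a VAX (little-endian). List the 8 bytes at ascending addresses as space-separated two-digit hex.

02 75 C6 81 6C 6E 06 0A

Split into bytes (most-significant first): 0A 06 6E 6C 81 C6 75 02.
Little-endian stores the least-significant byte at the lowest address.
So at ascending addresses the bytes are 02 75 C6 81 6C 6E 06 0A.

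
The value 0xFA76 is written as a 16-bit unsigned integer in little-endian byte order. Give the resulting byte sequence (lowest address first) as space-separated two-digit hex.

Split into bytes (most-significant first): FA 76.
Little-endian stores the least-significant byte at the lowest address.
So at ascending addresses the bytes are 76 FA.

76 FA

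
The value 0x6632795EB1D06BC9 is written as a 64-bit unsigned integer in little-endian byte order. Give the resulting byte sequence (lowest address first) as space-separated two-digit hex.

Split into bytes (most-significant first): 66 32 79 5E B1 D0 6B C9.
Little-endian stores the least-significant byte at the lowest address.
So at ascending addresses the bytes are C9 6B D0 B1 5E 79 32 66.

C9 6B D0 B1 5E 79 32 66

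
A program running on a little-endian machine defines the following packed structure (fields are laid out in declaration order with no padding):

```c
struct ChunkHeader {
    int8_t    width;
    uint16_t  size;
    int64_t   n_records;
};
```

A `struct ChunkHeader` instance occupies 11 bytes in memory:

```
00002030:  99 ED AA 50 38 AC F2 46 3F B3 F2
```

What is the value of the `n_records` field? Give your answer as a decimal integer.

-958352721748150192

`n_records` follows `width` (1 B), `size` (2 B), so it starts at offset 1 + 2 = 3 and occupies 8 bytes.
Bytes at offsets 3..10: 50 38 AC F2 46 3F B3 F2.
In little-endian order the low byte comes first in memory.
Reassemble most-significant byte first: F2 B3 3F 46 F2 AC 38 50 → 0xF2B33F46F2AC3850.
Top bit is set, so as a signed 64-bit value this is 0xF2B33F46F2AC3850 − 2^64 = -958352721748150192.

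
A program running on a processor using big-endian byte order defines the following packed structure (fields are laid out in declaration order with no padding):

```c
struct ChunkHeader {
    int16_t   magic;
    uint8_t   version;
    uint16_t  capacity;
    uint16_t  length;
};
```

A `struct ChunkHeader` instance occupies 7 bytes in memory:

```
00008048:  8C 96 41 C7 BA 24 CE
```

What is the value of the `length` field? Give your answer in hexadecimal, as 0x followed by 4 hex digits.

`length` follows `magic` (2 B), `version` (1 B), `capacity` (2 B), so it starts at offset 2 + 1 + 2 = 5 and occupies 2 bytes.
Bytes at offsets 5..6: 24 CE.
Big-endian stores the most-significant byte at the lowest address.
The bytes are already most-significant first: 0x24CE.

0x24CE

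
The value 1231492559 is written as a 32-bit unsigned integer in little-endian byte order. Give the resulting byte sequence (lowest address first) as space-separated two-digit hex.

CF 15 67 49

1231492559 in hexadecimal, padded to 32 bits, is 0x496715CF.
Split into bytes (most-significant first): 49 67 15 CF.
Little-endian: lowest address holds the least-significant byte.
So at ascending addresses the bytes are CF 15 67 49.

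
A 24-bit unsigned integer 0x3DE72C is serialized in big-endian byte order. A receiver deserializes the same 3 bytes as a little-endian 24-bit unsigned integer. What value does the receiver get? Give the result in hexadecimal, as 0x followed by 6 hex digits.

Stored big-endian, the bytes at ascending addresses are 3D E7 2C.
Read back as little-endian, the first byte is least significant, giving 0x2CE73D.

0x2CE73D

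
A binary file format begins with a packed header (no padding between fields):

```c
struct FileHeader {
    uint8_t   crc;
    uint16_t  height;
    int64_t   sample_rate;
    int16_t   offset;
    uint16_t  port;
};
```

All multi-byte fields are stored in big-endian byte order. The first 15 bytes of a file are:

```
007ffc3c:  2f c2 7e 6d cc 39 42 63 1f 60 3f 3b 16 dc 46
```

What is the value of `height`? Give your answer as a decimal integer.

`height` follows `crc` (1 byte), so it starts at byte offset 1 and occupies 2 bytes.
Bytes at offsets 1..2: C2 7E.
Big-endian stores the most-significant byte at the lowest address.
The bytes are already most-significant first: 0xC27E.
0xC27E = 49790.

49790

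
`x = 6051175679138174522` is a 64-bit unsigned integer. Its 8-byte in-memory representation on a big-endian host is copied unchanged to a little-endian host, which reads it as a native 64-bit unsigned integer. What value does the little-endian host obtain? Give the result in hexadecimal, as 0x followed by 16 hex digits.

0x3A96833C3818FA53

6051175679138174522 in 64-bit hexadecimal is 0x53FA18383C83963A.
Stored big-endian, the bytes at ascending addresses are 53 FA 18 38 3C 83 96 3A.
Read back as little-endian, the first byte is least significant, giving 0x3A96833C3818FA53.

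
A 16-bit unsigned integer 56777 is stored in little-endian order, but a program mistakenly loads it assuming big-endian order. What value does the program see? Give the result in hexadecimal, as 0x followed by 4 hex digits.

56777 in 16-bit hexadecimal is 0xDDC9.
Stored little-endian, the bytes at ascending addresses are C9 DD.
Read back as big-endian, the last byte is least significant, giving 0xC9DD.

0xC9DD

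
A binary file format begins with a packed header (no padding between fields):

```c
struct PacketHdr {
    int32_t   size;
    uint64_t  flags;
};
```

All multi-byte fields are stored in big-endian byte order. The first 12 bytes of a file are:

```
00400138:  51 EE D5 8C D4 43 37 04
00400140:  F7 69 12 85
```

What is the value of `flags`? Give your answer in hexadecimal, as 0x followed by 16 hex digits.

`flags` follows `size` (4 bytes), so it starts at byte offset 4 and occupies 8 bytes.
Bytes at offsets 4..11: D4 43 37 04 F7 69 12 85.
Big-endian stores the most-significant byte at the lowest address.
The bytes are already most-significant first: 0xD4433704F7691285.

0xD4433704F7691285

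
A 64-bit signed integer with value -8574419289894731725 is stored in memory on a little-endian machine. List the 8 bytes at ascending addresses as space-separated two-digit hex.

33 40 91 C6 15 8B 01 89

Two's complement of -8574419289894731725 in 64 bits: 8574419289894731725 = 0x76FE74EA396EBFCD; invert → 0x89018B15C6914032; add 1 → 0x89018B15C6914033.
Split into bytes (most-significant first): 89 01 8B 15 C6 91 40 33.
In little-endian order the low byte comes first in memory.
So at ascending addresses the bytes are 33 40 91 C6 15 8B 01 89.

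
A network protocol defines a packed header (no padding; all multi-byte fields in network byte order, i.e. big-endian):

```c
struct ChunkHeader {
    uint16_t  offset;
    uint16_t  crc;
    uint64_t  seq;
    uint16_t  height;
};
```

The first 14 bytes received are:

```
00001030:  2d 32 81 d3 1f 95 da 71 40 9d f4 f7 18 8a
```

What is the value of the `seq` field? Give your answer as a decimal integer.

`seq` follows `offset` (2 B), `crc` (2 B), so it starts at offset 2 + 2 = 4 and occupies 8 bytes.
Bytes at offsets 4..11: 1F 95 DA 71 40 9D F4 F7.
Big-endian: lowest address holds the most-significant byte.
The bytes are already most-significant first: 0x1F95DA71409DF4F7.
0x1F95DA71409DF4F7 = 2275965366655907063.

2275965366655907063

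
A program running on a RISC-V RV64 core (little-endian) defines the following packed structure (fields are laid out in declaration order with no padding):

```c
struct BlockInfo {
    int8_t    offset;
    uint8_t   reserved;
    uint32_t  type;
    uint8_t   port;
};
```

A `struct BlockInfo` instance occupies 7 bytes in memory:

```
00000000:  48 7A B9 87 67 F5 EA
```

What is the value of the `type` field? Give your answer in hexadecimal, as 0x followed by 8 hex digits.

`type` follows `offset` (1 B), `reserved` (1 B), so it starts at offset 1 + 1 = 2 and occupies 4 bytes.
Bytes at offsets 2..5: B9 87 67 F5.
In little-endian order the low byte comes first in memory.
Reassemble most-significant byte first: F5 67 87 B9 → 0xF56787B9.

0xF56787B9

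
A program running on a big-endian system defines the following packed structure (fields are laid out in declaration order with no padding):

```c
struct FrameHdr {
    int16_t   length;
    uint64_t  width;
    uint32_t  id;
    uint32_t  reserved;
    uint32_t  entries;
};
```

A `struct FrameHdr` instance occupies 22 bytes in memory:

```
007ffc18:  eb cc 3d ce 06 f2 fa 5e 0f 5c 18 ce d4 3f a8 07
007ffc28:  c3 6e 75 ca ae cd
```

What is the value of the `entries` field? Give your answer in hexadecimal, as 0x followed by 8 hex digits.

0x75CAAECD

`entries` follows `length` (2 B), `width` (8 B), `id` (4 B), `reserved` (4 B), so it starts at offset 2 + 8 + 4 + 4 = 18 and occupies 4 bytes.
Bytes at offsets 18..21: 75 CA AE CD.
Big-endian: lowest address holds the most-significant byte.
The bytes are already most-significant first: 0x75CAAECD.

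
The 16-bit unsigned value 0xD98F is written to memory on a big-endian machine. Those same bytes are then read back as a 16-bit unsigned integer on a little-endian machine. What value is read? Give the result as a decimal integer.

36825

Stored big-endian, the bytes at ascending addresses are D9 8F.
Read back as little-endian, the first byte is least significant, giving 0x8FD9.
0x8FD9 = 36825.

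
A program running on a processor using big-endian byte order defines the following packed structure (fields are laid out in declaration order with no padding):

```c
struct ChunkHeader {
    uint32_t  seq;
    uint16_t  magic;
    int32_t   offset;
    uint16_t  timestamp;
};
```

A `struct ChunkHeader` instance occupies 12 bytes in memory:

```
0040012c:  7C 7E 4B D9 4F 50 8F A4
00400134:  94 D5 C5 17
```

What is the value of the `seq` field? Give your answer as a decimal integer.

2088651737

`seq` is the first field, at byte offset 0, occupying 4 bytes.
Bytes at offsets 0..3: 7C 7E 4B D9.
In big-endian order the high byte comes first in memory.
The bytes are already most-significant first: 0x7C7E4BD9.
0x7C7E4BD9 = 2088651737.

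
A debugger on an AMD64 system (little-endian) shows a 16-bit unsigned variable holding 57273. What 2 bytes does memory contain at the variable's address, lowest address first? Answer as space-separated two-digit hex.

57273 in hexadecimal, padded to 16 bits, is 0xDFB9.
Split into bytes (most-significant first): DF B9.
In little-endian order the low byte comes first in memory.
So at ascending addresses the bytes are B9 DF.

B9 DF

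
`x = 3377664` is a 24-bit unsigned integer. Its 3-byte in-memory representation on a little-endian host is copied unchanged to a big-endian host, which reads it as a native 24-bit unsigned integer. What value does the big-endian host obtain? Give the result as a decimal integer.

35379

3377664 in 24-bit hexadecimal is 0x338A00.
Stored little-endian, the bytes at ascending addresses are 00 8A 33.
Read back as big-endian, the last byte is least significant, giving 0x008A33.
0x008A33 = 35379.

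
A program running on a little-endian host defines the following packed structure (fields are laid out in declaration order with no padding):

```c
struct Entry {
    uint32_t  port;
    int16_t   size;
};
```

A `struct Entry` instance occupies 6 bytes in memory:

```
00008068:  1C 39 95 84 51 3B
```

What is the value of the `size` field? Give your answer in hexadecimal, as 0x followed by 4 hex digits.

0x3B51

`size` follows `port` (4 bytes), so it starts at byte offset 4 and occupies 2 bytes.
Bytes at offsets 4..5: 51 3B.
Little-endian stores the least-significant byte at the lowest address.
Reassemble most-significant byte first: 3B 51 → 0x3B51.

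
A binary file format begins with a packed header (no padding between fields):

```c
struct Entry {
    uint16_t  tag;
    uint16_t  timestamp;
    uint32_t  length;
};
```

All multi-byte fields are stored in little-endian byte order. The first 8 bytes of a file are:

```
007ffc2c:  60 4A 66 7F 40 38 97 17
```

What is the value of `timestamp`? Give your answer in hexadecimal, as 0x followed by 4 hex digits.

`timestamp` follows `tag` (2 bytes), so it starts at byte offset 2 and occupies 2 bytes.
Bytes at offsets 2..3: 66 7F.
Little-endian stores the least-significant byte at the lowest address.
Reassemble most-significant byte first: 7F 66 → 0x7F66.

0x7F66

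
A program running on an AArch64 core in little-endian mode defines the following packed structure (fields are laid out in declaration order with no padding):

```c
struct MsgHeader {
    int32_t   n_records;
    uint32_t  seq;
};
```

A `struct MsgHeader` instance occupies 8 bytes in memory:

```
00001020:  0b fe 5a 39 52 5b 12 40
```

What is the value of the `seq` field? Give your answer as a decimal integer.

`seq` follows `n_records` (4 bytes), so it starts at byte offset 4 and occupies 4 bytes.
Bytes at offsets 4..7: 52 5B 12 40.
Little-endian stores the least-significant byte at the lowest address.
Reassemble most-significant byte first: 40 12 5B 52 → 0x40125B52.
0x40125B52 = 1074944850.

1074944850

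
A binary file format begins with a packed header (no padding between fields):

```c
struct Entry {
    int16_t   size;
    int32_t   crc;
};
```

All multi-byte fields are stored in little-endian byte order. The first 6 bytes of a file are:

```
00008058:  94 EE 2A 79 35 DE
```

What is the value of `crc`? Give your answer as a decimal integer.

`crc` follows `size` (2 bytes), so it starts at byte offset 2 and occupies 4 bytes.
Bytes at offsets 2..5: 2A 79 35 DE.
In little-endian order the low byte comes first in memory.
Reassemble most-significant byte first: DE 35 79 2A → 0xDE35792A.
Top bit is set, so as a signed 32-bit value this is 0xDE35792A − 2^32 = -566920918.

-566920918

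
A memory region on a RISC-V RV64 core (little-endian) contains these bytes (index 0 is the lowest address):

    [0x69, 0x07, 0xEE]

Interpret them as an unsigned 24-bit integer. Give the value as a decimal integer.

15599465

Little-endian stores the least-significant byte at the lowest address.
Reassemble most-significant byte first: EE 07 69 → 0xEE0769.
0xEE0769 = 15599465.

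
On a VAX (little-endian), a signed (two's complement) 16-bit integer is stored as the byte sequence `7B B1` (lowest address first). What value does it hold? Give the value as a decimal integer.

-20101

Little-endian stores the least-significant byte at the lowest address.
Reassemble most-significant byte first: B1 7B → 0xB17B.
Top bit is set, so as a signed 16-bit value this is 0xB17B − 2^16 = -20101.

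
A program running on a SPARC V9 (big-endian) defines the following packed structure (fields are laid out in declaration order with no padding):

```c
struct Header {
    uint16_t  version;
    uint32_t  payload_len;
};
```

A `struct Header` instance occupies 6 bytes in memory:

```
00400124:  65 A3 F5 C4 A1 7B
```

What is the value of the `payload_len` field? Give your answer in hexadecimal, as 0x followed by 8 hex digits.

`payload_len` follows `version` (2 bytes), so it starts at byte offset 2 and occupies 4 bytes.
Bytes at offsets 2..5: F5 C4 A1 7B.
In big-endian order the high byte comes first in memory.
The bytes are already most-significant first: 0xF5C4A17B.

0xF5C4A17B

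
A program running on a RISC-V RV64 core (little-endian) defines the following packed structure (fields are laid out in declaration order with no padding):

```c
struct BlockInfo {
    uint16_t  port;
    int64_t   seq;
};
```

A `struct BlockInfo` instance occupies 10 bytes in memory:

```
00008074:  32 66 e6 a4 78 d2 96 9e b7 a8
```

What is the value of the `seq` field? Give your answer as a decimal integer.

`seq` follows `port` (2 bytes), so it starts at byte offset 2 and occupies 8 bytes.
Bytes at offsets 2..9: E6 A4 78 D2 96 9E B7 A8.
In little-endian order the low byte comes first in memory.
Reassemble most-significant byte first: A8 B7 9E 96 D2 78 A4 E6 → 0xA8B79E96D278A4E6.
Top bit is set, so as a signed 64-bit value this is 0xA8B79E96D278A4E6 − 2^64 = -6289383983986203418.

-6289383983986203418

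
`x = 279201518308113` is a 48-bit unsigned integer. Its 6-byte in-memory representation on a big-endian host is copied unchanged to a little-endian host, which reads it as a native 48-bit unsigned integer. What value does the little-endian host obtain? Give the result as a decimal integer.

19564946255613

279201518308113 in 48-bit hexadecimal is 0xFDEEAB51CB11.
Stored big-endian, the bytes at ascending addresses are FD EE AB 51 CB 11.
Read back as little-endian, the first byte is least significant, giving 0x11CB51ABEEFD.
0x11CB51ABEEFD = 19564946255613.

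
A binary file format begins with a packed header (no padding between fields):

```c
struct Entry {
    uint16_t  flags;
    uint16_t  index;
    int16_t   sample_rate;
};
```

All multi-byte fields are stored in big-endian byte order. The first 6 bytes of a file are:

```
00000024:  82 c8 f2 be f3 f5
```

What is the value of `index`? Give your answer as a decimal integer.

`index` follows `flags` (2 bytes), so it starts at byte offset 2 and occupies 2 bytes.
Bytes at offsets 2..3: F2 BE.
Big-endian stores the most-significant byte at the lowest address.
The bytes are already most-significant first: 0xF2BE.
0xF2BE = 62142.

62142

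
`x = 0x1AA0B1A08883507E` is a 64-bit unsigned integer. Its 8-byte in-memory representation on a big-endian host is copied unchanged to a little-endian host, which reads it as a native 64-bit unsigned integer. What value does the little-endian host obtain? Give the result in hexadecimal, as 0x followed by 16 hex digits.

0x7E508388A0B1A01A

Stored big-endian, the bytes at ascending addresses are 1A A0 B1 A0 88 83 50 7E.
Read back as little-endian, the first byte is least significant, giving 0x7E508388A0B1A01A.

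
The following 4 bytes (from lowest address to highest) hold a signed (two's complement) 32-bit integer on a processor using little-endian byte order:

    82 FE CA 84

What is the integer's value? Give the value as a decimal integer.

-2067071358

Little-endian: lowest address holds the least-significant byte.
Reassemble most-significant byte first: 84 CA FE 82 → 0x84CAFE82.
Top bit is set, so as a signed 32-bit value this is 0x84CAFE82 − 2^32 = -2067071358.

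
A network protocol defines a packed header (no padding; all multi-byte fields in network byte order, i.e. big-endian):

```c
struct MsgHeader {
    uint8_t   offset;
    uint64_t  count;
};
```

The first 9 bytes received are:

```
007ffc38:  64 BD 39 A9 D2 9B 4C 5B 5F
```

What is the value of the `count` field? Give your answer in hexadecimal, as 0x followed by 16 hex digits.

0xBD39A9D29B4C5B5F

`count` follows `offset` (1 byte), so it starts at byte offset 1 and occupies 8 bytes.
Bytes at offsets 1..8: BD 39 A9 D2 9B 4C 5B 5F.
Big-endian: lowest address holds the most-significant byte.
The bytes are already most-significant first: 0xBD39A9D29B4C5B5F.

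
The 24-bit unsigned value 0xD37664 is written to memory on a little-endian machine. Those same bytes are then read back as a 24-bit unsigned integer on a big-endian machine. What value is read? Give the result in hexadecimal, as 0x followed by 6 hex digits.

0x6476D3

Stored little-endian, the bytes at ascending addresses are 64 76 D3.
Read back as big-endian, the last byte is least significant, giving 0x6476D3.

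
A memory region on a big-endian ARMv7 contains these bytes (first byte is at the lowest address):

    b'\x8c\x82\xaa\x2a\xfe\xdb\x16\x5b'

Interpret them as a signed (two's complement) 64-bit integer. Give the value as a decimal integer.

Big-endian: lowest address holds the most-significant byte.
The bytes are already most-significant first: 0x8C82AA2AFEDB165B.
Top bit is set, so as a signed 64-bit value this is 0x8C82AA2AFEDB165B − 2^64 = -8321902059786135973.

-8321902059786135973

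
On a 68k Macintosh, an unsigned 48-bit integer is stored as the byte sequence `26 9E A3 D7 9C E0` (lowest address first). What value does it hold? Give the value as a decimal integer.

42462795504864

In big-endian order the high byte comes first in memory.
The bytes are already most-significant first: 0x269EA3D79CE0.
0x269EA3D79CE0 = 42462795504864.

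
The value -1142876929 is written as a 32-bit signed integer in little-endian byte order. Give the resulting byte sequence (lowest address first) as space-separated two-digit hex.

Two's complement of -1142876929 in 32 bits: 1142876929 = 0x441EEB01; invert → 0xBBE114FE; add 1 → 0xBBE114FF.
Split into bytes (most-significant first): BB E1 14 FF.
In little-endian order the low byte comes first in memory.
So at ascending addresses the bytes are FF 14 E1 BB.

FF 14 E1 BB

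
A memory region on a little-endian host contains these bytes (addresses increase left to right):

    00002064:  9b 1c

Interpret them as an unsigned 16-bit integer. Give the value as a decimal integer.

7323

Little-endian: lowest address holds the least-significant byte.
Reassemble most-significant byte first: 1C 9B → 0x1C9B.
0x1C9B = 7323.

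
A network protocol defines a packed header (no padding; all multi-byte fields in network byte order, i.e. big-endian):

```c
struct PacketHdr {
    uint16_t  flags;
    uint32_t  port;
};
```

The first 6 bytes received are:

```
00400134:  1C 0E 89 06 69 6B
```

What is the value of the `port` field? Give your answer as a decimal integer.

`port` follows `flags` (2 bytes), so it starts at byte offset 2 and occupies 4 bytes.
Bytes at offsets 2..5: 89 06 69 6B.
Big-endian stores the most-significant byte at the lowest address.
The bytes are already most-significant first: 0x8906696B.
0x8906696B = 2298898795.

2298898795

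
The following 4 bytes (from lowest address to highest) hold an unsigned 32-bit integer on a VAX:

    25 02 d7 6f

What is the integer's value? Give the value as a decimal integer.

1876361765

In little-endian order the low byte comes first in memory.
Reassemble most-significant byte first: 6F D7 02 25 → 0x6FD70225.
0x6FD70225 = 1876361765.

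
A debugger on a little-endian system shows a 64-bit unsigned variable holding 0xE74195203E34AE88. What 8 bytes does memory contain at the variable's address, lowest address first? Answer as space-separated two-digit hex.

Split into bytes (most-significant first): E7 41 95 20 3E 34 AE 88.
Little-endian stores the least-significant byte at the lowest address.
So at ascending addresses the bytes are 88 AE 34 3E 20 95 41 E7.

88 AE 34 3E 20 95 41 E7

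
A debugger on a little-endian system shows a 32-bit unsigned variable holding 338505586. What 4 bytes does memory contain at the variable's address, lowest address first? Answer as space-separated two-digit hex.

338505586 in hexadecimal, padded to 32 bits, is 0x142D2F72.
Split into bytes (most-significant first): 14 2D 2F 72.
Little-endian stores the least-significant byte at the lowest address.
So at ascending addresses the bytes are 72 2F 2D 14.

72 2F 2D 14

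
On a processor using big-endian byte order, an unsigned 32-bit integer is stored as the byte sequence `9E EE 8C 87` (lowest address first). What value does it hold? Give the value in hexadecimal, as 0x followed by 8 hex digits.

Big-endian stores the most-significant byte at the lowest address.
The bytes are already most-significant first: 0x9EEE8C87.

0x9EEE8C87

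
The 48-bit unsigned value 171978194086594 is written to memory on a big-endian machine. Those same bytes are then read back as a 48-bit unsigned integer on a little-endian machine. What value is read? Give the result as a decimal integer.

214310996109724

171978194086594 in 48-bit hexadecimal is 0x9C69CB2AEAC2.
Stored big-endian, the bytes at ascending addresses are 9C 69 CB 2A EA C2.
Read back as little-endian, the first byte is least significant, giving 0xC2EA2ACB699C.
0xC2EA2ACB699C = 214310996109724.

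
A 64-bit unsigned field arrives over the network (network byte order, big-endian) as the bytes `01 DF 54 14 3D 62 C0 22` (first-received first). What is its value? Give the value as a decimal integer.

Big-endian stores the most-significant byte at the lowest address.
The bytes are already most-significant first: 0x01DF54143D62C022.
0x01DF54143D62C022 = 134918959750365218.

134918959750365218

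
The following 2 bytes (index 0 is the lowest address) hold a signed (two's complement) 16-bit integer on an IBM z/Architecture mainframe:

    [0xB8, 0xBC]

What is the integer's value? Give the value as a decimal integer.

-18244

Big-endian: lowest address holds the most-significant byte.
The bytes are already most-significant first: 0xB8BC.
Top bit is set, so as a signed 16-bit value this is 0xB8BC − 2^16 = -18244.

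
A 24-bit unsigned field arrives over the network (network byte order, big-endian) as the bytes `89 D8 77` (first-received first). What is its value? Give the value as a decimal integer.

9033847

Big-endian: lowest address holds the most-significant byte.
The bytes are already most-significant first: 0x89D877.
0x89D877 = 9033847.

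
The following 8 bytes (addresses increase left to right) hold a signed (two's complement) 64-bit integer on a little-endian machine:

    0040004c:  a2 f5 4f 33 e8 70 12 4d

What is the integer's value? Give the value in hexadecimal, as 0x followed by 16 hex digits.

0x4D1270E8334FF5A2

Little-endian stores the least-significant byte at the lowest address.
Reassemble most-significant byte first: 4D 12 70 E8 33 4F F5 A2 → 0x4D1270E8334FF5A2.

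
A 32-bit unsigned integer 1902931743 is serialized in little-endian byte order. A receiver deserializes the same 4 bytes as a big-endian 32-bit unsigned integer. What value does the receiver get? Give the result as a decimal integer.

527395953

1902931743 in 32-bit hexadecimal is 0x716C6F1F.
Stored little-endian, the bytes at ascending addresses are 1F 6F 6C 71.
Read back as big-endian, the last byte is least significant, giving 0x1F6F6C71.
0x1F6F6C71 = 527395953.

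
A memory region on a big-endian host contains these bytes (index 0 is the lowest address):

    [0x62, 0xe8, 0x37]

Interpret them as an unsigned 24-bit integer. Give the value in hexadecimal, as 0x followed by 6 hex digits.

Big-endian stores the most-significant byte at the lowest address.
The bytes are already most-significant first: 0x62E837.

0x62E837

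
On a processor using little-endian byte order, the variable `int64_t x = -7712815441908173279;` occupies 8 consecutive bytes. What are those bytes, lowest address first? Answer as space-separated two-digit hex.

Two's complement of -7712815441908173279 in 64 bits: 7712815441908173279 = 0x6B096CC7B91589DF; invert → 0x94F6933846EA7620; add 1 → 0x94F6933846EA7621.
Split into bytes (most-significant first): 94 F6 93 38 46 EA 76 21.
Little-endian: lowest address holds the least-significant byte.
So at ascending addresses the bytes are 21 76 EA 46 38 93 F6 94.

21 76 EA 46 38 93 F6 94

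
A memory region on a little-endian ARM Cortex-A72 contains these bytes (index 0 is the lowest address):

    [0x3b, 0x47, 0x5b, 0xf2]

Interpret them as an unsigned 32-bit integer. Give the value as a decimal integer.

In little-endian order the low byte comes first in memory.
Reassemble most-significant byte first: F2 5B 47 3B → 0xF25B473B.
0xF25B473B = 4066068283.

4066068283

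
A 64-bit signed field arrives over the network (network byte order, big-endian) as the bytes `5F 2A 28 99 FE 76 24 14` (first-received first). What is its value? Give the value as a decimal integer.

6857338024489264148

In big-endian order the high byte comes first in memory.
The bytes are already most-significant first: 0x5F2A2899FE762414.
0x5F2A2899FE762414 = 6857338024489264148.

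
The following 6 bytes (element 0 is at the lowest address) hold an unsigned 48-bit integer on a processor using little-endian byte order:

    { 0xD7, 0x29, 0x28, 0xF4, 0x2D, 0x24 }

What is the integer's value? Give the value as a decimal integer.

39779788401111

Little-endian: lowest address holds the least-significant byte.
Reassemble most-significant byte first: 24 2D F4 28 29 D7 → 0x242DF42829D7.
0x242DF42829D7 = 39779788401111.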